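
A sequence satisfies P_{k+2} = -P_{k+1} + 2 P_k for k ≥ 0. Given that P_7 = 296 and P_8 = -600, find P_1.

2

Rearranging, P_{k-2} = (P_k + P_{k-1}) / 2.
P_6 = (-600 + 296) / 2 = -304/2 = -152
P_5 = (296 + (-152)) / 2 = 144/2 = 72
P_4 = (-152 + 72) / 2 = -80/2 = -40
P_3 = (72 + (-40)) / 2 = 32/2 = 16
P_2 = (-40 + 16) / 2 = -24/2 = -12
P_1 = (16 + (-12)) / 2 = 4/2 = 2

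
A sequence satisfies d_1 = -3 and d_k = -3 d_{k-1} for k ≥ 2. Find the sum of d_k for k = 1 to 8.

4920

d_2 = -3*(-3) = 9
d_3 = -3*9 = -27
d_4 = -3*(-27) = 81
d_5 = -3*81 = -243
d_6 = -3*(-243) = 729
d_7 = -3*729 = -2187
d_8 = -3*(-2187) = 6561
Sum = (-3) + 9 + (-27) + 81 + (-243) + 729 + (-2187) + 6561 = 4920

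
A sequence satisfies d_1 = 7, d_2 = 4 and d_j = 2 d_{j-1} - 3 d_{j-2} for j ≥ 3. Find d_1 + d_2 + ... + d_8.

416

d_3 = 2*4 - 3*7 = -13
d_4 = 2*(-13) - 3*4 = -38
d_5 = 2*(-38) - 3*(-13) = -37
d_6 = 2*(-37) - 3*(-38) = 40
d_7 = 2*40 - 3*(-37) = 191
d_8 = 2*191 - 3*40 = 262
Sum = 7 + 4 + (-13) + (-38) + (-37) + 40 + 191 + 262 = 416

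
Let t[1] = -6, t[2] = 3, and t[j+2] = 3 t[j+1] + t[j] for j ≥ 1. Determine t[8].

t[3] = 3(3) + (-6) = 3
t[4] = 3(3) + 3 = 12
t[5] = 3(12) + 3 = 39
t[6] = 3(39) + 12 = 129
t[7] = 3(129) + 39 = 426
t[8] = 3(426) + 129 = 1407

1407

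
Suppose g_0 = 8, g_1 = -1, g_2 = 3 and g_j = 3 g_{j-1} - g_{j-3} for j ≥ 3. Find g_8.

g_3 = 3·3 - 8 = 1
g_4 = 3·1 - (-1) = 4
g_5 = 3·4 - 3 = 9
g_6 = 3·9 - 1 = 26
g_7 = 3·26 - 4 = 74
g_8 = 3·74 - 9 = 213

213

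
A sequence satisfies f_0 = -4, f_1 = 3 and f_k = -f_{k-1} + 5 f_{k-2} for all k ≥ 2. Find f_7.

f_2 = -3 + 5*(-4) = -23
f_3 = -(-23) + 5*3 = 38
f_4 = -38 + 5*(-23) = -153
f_5 = -(-153) + 5*38 = 343
f_6 = -343 + 5*(-153) = -1108
f_7 = -(-1108) + 5*343 = 2823

2823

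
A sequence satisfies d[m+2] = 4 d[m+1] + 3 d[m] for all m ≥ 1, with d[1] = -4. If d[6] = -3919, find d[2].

Let d[2] = z.
d[3] = -12 + 4z
d[4] = -48 + 19z
d[5] = -228 + 88z
d[6] = -1056 + 409z
So -1056 + 409z = -3919, giving z = -7.

-7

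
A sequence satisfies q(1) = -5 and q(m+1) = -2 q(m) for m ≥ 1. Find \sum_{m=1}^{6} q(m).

q(2) = -2(-5) = 10
q(3) = -2(10) = -20
q(4) = -2(-20) = 40
q(5) = -2(40) = -80
q(6) = -2(-80) = 160
Sum = (-5) + 10 + (-20) + 40 + (-80) + 160 = 105

105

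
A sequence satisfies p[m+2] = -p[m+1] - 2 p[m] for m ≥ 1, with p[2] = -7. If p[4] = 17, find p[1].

Let p[1] = v.
p[3] = 7 - 2v
p[4] = 7 + 2v
So 7 + 2v = 17, giving v = 5.

5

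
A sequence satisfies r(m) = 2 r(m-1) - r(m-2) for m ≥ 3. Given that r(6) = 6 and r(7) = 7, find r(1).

Rearranging, r(m-2) = -(r(m) - 2 r(m-1)).
r(5) = -(7 - 2(6)) = 5
r(4) = -(6 - 2(5)) = 4
r(3) = -(5 - 2(4)) = 3
r(2) = -(4 - 2(3)) = 2
r(1) = -(3 - 2(2)) = 1

1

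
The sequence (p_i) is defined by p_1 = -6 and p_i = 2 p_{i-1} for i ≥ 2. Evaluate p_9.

p_2 = 2·(-6) = -12
p_3 = 2·(-12) = -24
p_4 = 2·(-24) = -48
p_5 = 2·(-48) = -96
p_6 = 2·(-96) = -192
p_7 = 2·(-192) = -384
p_8 = 2·(-384) = -768
p_9 = 2·(-768) = -1536

-1536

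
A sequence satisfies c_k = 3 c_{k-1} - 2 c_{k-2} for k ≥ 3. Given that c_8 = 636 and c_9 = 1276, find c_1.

Rearranging, c_{k-2} = (c_k - 3 c_{k-1}) / -2.
c_7 = (1276 - 3·636) / -2 = -632/-2 = 316
c_6 = (636 - 3·316) / -2 = -312/-2 = 156
c_5 = (316 - 3·156) / -2 = -152/-2 = 76
c_4 = (156 - 3·76) / -2 = -72/-2 = 36
c_3 = (76 - 3·36) / -2 = -32/-2 = 16
c_2 = (36 - 3·16) / -2 = -12/-2 = 6
c_1 = (16 - 3·6) / -2 = -2/-2 = 1

1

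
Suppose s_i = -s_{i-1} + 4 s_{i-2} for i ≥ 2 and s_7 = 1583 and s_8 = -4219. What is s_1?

Rearranging, s_{i-2} = (s_i + s_{i-1}) / 4.
s_6 = (-4219 + 1583) / 4 = -2636/4 = -659
s_5 = (1583 + (-659)) / 4 = 924/4 = 231
s_4 = (-659 + 231) / 4 = -428/4 = -107
s_3 = (231 + (-107)) / 4 = 124/4 = 31
s_2 = (-107 + 31) / 4 = -76/4 = -19
s_1 = (31 + (-19)) / 4 = 12/4 = 3

3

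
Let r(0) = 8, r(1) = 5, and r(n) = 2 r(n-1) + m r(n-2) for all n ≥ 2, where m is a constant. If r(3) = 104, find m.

r(2) = 10 + 8m
r(3) = 20 + 21m
So 20 + 21m = 104, giving m = 4.

4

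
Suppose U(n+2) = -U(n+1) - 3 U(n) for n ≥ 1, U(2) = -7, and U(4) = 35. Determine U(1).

7

Let U(1) = w.
U(3) = 7 - 3w
U(4) = 14 + 3w
So 14 + 3w = 35, giving w = 7.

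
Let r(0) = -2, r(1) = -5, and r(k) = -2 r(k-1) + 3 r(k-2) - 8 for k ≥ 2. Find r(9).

-4941

r(2) = -2(-5) + 3(-2) - 8 = -4
r(3) = -2(-4) + 3(-5) - 8 = -15
r(4) = -2(-15) + 3(-4) - 8 = 10
r(5) = -2(10) + 3(-15) - 8 = -73
r(6) = -2(-73) + 3(10) - 8 = 168
r(7) = -2(168) + 3(-73) - 8 = -563
r(8) = -2(-563) + 3(168) - 8 = 1622
r(9) = -2(1622) + 3(-563) - 8 = -4941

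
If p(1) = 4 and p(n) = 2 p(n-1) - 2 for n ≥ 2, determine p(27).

134217730

The fixed point is -2/(1 - 2) = 2, so p(n) - 2 = 2(p(n-1) - 2).
Hence p(n) = 2·2^{n-1} + 2.
p(27) = 2·2^{26} + 2 = 2·67108864 + 2 = 134217730.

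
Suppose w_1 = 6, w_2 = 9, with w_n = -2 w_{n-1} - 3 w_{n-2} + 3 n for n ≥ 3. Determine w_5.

18

w_3 = -2*9 - 3*6 + 9 = -27
w_4 = -2*(-27) - 3*9 + 12 = 39
w_5 = -2*39 - 3*(-27) + 15 = 18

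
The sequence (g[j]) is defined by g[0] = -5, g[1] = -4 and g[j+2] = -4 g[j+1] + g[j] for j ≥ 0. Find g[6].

3643

g[2] = -4*(-4) + (-5) = 11
g[3] = -4*11 + (-4) = -48
g[4] = -4*(-48) + 11 = 203
g[5] = -4*203 + (-48) = -860
g[6] = -4*(-860) + 203 = 3643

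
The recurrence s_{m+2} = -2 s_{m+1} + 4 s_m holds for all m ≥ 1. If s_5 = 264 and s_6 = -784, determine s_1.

Rearranging, s_{m-2} = (s_m + 2 s_{m-1}) / 4.
s_4 = (-784 + 2·264) / 4 = -256/4 = -64
s_3 = (264 + 2·(-64)) / 4 = 136/4 = 34
s_2 = (-64 + 2·34) / 4 = 4/4 = 1
s_1 = (34 + 2·1) / 4 = 36/4 = 9

9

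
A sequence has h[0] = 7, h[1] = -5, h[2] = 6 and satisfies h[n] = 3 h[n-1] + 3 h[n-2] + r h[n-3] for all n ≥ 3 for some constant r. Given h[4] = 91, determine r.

h[3] = 3 + 7r
h[4] = 27 + 16r
So 27 + 16r = 91, giving r = 4.

4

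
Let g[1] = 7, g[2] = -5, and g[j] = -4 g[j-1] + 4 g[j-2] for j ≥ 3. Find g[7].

g[3] = -4(-5) + 4(7) = 48
g[4] = -4(48) + 4(-5) = -212
g[5] = -4(-212) + 4(48) = 1040
g[6] = -4(1040) + 4(-212) = -5008
g[7] = -4(-5008) + 4(1040) = 24192

24192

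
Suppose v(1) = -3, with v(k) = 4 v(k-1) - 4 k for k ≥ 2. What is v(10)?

v(2) = 4*(-3) - 8 = -20
v(3) = 4*(-20) - 12 = -92
v(4) = 4*(-92) - 16 = -384
v(5) = 4*(-384) - 20 = -1556
v(6) = 4*(-1556) - 24 = -6248
v(7) = 4*(-6248) - 28 = -25020
v(8) = 4*(-25020) - 32 = -100112
v(9) = 4*(-100112) - 36 = -400484
v(10) = 4*(-400484) - 40 = -1601976

-1601976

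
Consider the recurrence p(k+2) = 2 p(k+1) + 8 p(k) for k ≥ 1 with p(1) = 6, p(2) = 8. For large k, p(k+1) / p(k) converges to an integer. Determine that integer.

4

The characteristic equation is r^2 - 2r - 8 = 0, which factors as (r - 4)(r + 2) = 0.
So the roots are 4 and -2. Since |4| > |-2| and the coefficient of 4^k is non-zero, the ratio tends to 4.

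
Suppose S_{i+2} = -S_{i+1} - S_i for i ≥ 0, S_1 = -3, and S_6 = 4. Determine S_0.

Let S_0 = z.
S_2 = 3 - z
S_3 = z
S_4 = -3
S_5 = 3 - z
S_6 = z
So z = 4, giving z = 4.

4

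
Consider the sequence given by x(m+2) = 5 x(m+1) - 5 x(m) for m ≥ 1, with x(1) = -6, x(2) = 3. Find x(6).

3075

x(3) = 5·3 - 5·(-6) = 45
x(4) = 5·45 - 5·3 = 210
x(5) = 5·210 - 5·45 = 825
x(6) = 5·825 - 5·210 = 3075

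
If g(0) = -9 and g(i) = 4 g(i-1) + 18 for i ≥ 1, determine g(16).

-12884901894

The fixed point is 18/(1 - 4) = -6, so g(i) + 6 = 4(g(i-1) + 6).
Hence g(i) = -3·4^i - 6.
g(16) = -3·4^{16} - 6 = -3·4294967296 - 6 = -12884901894.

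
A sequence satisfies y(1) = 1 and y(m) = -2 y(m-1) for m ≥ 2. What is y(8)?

-128

y(2) = -2·1 = -2
y(3) = -2·(-2) = 4
y(4) = -2·4 = -8
y(5) = -2·(-8) = 16
y(6) = -2·16 = -32
y(7) = -2·(-32) = 64
y(8) = -2·64 = -128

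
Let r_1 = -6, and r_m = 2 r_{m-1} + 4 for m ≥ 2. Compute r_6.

r_2 = 2(-6) + 4 = -8
r_3 = 2(-8) + 4 = -12
r_4 = 2(-12) + 4 = -20
r_5 = 2(-20) + 4 = -36
r_6 = 2(-36) + 4 = -68

-68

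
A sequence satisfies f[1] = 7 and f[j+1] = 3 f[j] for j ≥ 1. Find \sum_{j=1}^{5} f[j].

847

f[2] = 3·7 = 21
f[3] = 3·21 = 63
f[4] = 3·63 = 189
f[5] = 3·189 = 567
Sum = 7 + 21 + 63 + 189 + 567 = 847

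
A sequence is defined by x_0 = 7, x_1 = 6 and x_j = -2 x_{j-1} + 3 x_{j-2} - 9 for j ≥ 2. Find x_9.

6138

x_2 = -2·6 + 3·7 - 9 = 0
x_3 = -2·0 + 3·6 - 9 = 9
x_4 = -2·9 + 3·0 - 9 = -27
x_5 = -2·(-27) + 3·9 - 9 = 72
x_6 = -2·72 + 3·(-27) - 9 = -234
x_7 = -2·(-234) + 3·72 - 9 = 675
x_8 = -2·675 + 3·(-234) - 9 = -2061
x_9 = -2·(-2061) + 3·675 - 9 = 6138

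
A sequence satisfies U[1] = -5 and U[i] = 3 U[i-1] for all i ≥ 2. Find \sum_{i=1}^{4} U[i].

-200

U[2] = 3(-5) = -15
U[3] = 3(-15) = -45
U[4] = 3(-45) = -135
Sum = (-5) + (-15) + (-45) + (-135) = -200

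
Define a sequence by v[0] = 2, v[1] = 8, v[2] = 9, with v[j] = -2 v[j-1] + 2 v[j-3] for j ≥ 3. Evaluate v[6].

112

v[3] = -2(9) + 2(2) = -14
v[4] = -2(-14) + 2(8) = 44
v[5] = -2(44) + 2(9) = -70
v[6] = -2(-70) + 2(-14) = 112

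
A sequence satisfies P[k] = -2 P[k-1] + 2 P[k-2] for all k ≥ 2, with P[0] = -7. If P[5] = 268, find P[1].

Let P[1] = x.
P[2] = -14 - 2x
P[3] = 28 + 6x
P[4] = -84 - 16x
P[5] = 224 + 44x
So 224 + 44x = 268, giving x = 1.

1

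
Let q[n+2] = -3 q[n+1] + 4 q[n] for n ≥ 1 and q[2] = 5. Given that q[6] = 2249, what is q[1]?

Let q[1] = y.
q[3] = -15 + 4y
q[4] = 65 - 12y
q[5] = -255 + 52y
q[6] = 1025 - 204y
So 1025 - 204y = 2249, giving y = -6.

-6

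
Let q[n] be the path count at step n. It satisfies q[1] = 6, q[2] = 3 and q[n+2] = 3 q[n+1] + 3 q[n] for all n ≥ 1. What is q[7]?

q[3] = 3·3 + 3·6 = 27
q[4] = 3·27 + 3·3 = 90
q[5] = 3·90 + 3·27 = 351
q[6] = 3·351 + 3·90 = 1323
q[7] = 3·1323 + 3·351 = 5022

5022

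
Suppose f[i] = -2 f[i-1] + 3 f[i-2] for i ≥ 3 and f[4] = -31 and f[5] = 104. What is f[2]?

Rearranging, f[i-2] = (f[i] + 2 f[i-1]) / 3.
f[3] = (104 + 2(-31)) / 3 = 42/3 = 14
f[2] = (-31 + 2(14)) / 3 = -3/3 = -1

-1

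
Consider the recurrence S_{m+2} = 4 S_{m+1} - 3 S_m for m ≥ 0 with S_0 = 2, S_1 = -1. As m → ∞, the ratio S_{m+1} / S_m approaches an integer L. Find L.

The characteristic equation is r^2 - 4r + 3 = 0, which factors as (r - 3)(r - 1) = 0.
So the roots are 3 and 1. Since |3| > |1| and the coefficient of 3^m is non-zero, the ratio tends to 3.

3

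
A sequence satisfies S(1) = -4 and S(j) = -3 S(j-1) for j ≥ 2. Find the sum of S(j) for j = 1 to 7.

-2188

S(2) = -3*(-4) = 12
S(3) = -3*12 = -36
S(4) = -3*(-36) = 108
S(5) = -3*108 = -324
S(6) = -3*(-324) = 972
S(7) = -3*972 = -2916
Sum = (-4) + 12 + (-36) + 108 + (-324) + 972 + (-2916) = -2188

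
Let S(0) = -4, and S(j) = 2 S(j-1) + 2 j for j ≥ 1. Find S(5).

-14

S(1) = 2*(-4) + 2 = -6
S(2) = 2*(-6) + 4 = -8
S(3) = 2*(-8) + 6 = -10
S(4) = 2*(-10) + 8 = -12
S(5) = 2*(-12) + 10 = -14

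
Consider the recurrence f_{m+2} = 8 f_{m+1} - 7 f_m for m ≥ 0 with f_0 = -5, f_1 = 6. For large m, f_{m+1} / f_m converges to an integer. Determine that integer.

7

The characteristic equation is r^2 - 8r + 7 = 0, which factors as (r - 7)(r - 1) = 0.
So the roots are 7 and 1. Since |7| > |1| and the coefficient of 7^m is non-zero, the ratio tends to 7.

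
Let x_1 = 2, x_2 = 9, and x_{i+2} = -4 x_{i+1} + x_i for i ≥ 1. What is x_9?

x_3 = -4*9 + 2 = -34
x_4 = -4*(-34) + 9 = 145
x_5 = -4*145 + (-34) = -614
x_6 = -4*(-614) + 145 = 2601
x_7 = -4*2601 + (-614) = -11018
x_8 = -4*(-11018) + 2601 = 46673
x_9 = -4*46673 + (-11018) = -197710

-197710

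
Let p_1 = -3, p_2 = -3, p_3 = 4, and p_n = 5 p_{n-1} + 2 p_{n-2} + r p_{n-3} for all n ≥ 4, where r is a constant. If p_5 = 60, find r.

p_4 = 14 - 3r
p_5 = 78 - 18r
So 78 - 18r = 60, giving r = 1.

1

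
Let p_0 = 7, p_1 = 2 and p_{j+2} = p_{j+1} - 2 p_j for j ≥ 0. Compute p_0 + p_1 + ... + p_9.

-99

p_2 = 2 - 2*7 = -12
p_3 = (-12) - 2*2 = -16
p_4 = (-16) - 2*(-12) = 8
p_5 = 8 - 2*(-16) = 40
p_6 = 40 - 2*8 = 24
p_7 = 24 - 2*40 = -56
p_8 = (-56) - 2*24 = -104
p_9 = (-104) - 2*(-56) = 8
Sum = 7 + 2 + (-12) + (-16) + 8 + 40 + 24 + (-56) + (-104) + 8 = -99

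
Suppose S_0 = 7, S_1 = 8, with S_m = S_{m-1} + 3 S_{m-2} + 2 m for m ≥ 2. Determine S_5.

S_2 = 8 + 3(7) + 4 = 33
S_3 = 33 + 3(8) + 6 = 63
S_4 = 63 + 3(33) + 8 = 170
S_5 = 170 + 3(63) + 10 = 369

369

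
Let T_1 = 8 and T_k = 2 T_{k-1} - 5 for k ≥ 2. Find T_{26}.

The fixed point is -5/(1 - 2) = 5, so T_k - 5 = 2(T_{k-1} - 5).
Hence T_k = 3·2^{k-1} + 5.
T_{26} = 3·2^{25} + 5 = 3·33554432 + 5 = 100663301.

100663301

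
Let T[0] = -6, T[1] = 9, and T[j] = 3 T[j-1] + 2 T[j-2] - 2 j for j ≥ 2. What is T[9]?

T[2] = 3*9 + 2*(-6) - 4 = 11
T[3] = 3*11 + 2*9 - 6 = 45
T[4] = 3*45 + 2*11 - 8 = 149
T[5] = 3*149 + 2*45 - 10 = 527
T[6] = 3*527 + 2*149 - 12 = 1867
T[7] = 3*1867 + 2*527 - 14 = 6641
T[8] = 3*6641 + 2*1867 - 16 = 23641
T[9] = 3*23641 + 2*6641 - 18 = 84187

84187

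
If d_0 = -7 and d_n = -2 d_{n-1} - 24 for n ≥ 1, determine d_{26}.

The fixed point is -24/(1 + 2) = -8, so d_n + 8 = -2(d_{n-1} + 8).
Hence d_n = 1·(-2)^n - 8.
d_{26} = 1·(-2)^{26} - 8 = 1·67108864 - 8 = 67108856.

67108856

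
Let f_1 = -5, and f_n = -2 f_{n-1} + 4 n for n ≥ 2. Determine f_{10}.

f_2 = -2(-5) + 8 = 18
f_3 = -2(18) + 12 = -24
f_4 = -2(-24) + 16 = 64
f_5 = -2(64) + 20 = -108
f_6 = -2(-108) + 24 = 240
f_7 = -2(240) + 28 = -452
f_8 = -2(-452) + 32 = 936
f_9 = -2(936) + 36 = -1836
f_{10} = -2(-1836) + 40 = 3712

3712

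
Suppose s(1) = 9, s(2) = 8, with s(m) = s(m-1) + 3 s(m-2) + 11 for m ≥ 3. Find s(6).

484

s(3) = 8 + 3(9) + 11 = 46
s(4) = 46 + 3(8) + 11 = 81
s(5) = 81 + 3(46) + 11 = 230
s(6) = 230 + 3(81) + 11 = 484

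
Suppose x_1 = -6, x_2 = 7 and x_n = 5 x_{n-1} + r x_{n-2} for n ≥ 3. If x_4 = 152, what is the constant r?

x_3 = 35 - 6r
x_4 = 175 - 23r
So 175 - 23r = 152, giving r = 1.

1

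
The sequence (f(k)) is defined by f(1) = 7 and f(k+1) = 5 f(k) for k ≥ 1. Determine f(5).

f(2) = 5*7 = 35
f(3) = 5*35 = 175
f(4) = 5*175 = 875
f(5) = 5*875 = 4375

4375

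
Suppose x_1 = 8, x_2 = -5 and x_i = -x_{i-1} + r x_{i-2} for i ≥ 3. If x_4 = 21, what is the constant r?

-2

x_3 = 5 + 8r
x_4 = -5 - 13r
So -5 - 13r = 21, giving r = -2.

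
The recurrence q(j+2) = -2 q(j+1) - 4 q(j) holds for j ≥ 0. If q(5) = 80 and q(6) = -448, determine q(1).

9

Rearranging, q(j-2) = (q(j) + 2 q(j-1)) / -4.
q(4) = (-448 + 2·80) / -4 = -288/-4 = 72
q(3) = (80 + 2·72) / -4 = 224/-4 = -56
q(2) = (72 + 2·(-56)) / -4 = -40/-4 = 10
q(1) = (-56 + 2·10) / -4 = -36/-4 = 9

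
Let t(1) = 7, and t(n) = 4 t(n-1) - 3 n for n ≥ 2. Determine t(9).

t(2) = 4*7 - 6 = 22
t(3) = 4*22 - 9 = 79
t(4) = 4*79 - 12 = 304
t(5) = 4*304 - 15 = 1201
t(6) = 4*1201 - 18 = 4786
t(7) = 4*4786 - 21 = 19123
t(8) = 4*19123 - 24 = 76468
t(9) = 4*76468 - 27 = 305845

305845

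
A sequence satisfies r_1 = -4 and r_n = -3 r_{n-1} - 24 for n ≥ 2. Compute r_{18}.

-258280332

The fixed point is -24/(1 + 3) = -6, so r_n + 6 = -3(r_{n-1} + 6).
Hence r_n = 2·(-3)^{n-1} - 6.
r_{18} = 2·(-3)^{17} - 6 = 2·-129140163 - 6 = -258280332.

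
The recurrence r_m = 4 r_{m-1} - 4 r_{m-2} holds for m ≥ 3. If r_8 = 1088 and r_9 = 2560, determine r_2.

-1

Rearranging, r_{m-2} = (r_m - 4 r_{m-1}) / -4.
r_7 = (2560 - 4*1088) / -4 = -1792/-4 = 448
r_6 = (1088 - 4*448) / -4 = -704/-4 = 176
r_5 = (448 - 4*176) / -4 = -256/-4 = 64
r_4 = (176 - 4*64) / -4 = -80/-4 = 20
r_3 = (64 - 4*20) / -4 = -16/-4 = 4
r_2 = (20 - 4*4) / -4 = 4/-4 = -1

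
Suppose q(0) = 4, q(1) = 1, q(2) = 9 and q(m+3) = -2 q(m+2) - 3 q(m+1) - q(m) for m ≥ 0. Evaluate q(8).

69

q(3) = -2*9 - 3*1 - 4 = -25
q(4) = -2*(-25) - 3*9 - 1 = 22
q(5) = -2*22 - 3*(-25) - 9 = 22
q(6) = -2*22 - 3*22 - (-25) = -85
q(7) = -2*(-85) - 3*22 - 22 = 82
q(8) = -2*82 - 3*(-85) - 22 = 69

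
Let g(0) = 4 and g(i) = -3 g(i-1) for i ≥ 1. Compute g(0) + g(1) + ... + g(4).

g(1) = -3*4 = -12
g(2) = -3*(-12) = 36
g(3) = -3*36 = -108
g(4) = -3*(-108) = 324
Sum = 4 + (-12) + 36 + (-108) + 324 = 244

244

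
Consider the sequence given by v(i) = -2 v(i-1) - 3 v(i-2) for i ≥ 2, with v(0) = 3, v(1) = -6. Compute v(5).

30

v(2) = -2(-6) - 3(3) = 3
v(3) = -2(3) - 3(-6) = 12
v(4) = -2(12) - 3(3) = -33
v(5) = -2(-33) - 3(12) = 30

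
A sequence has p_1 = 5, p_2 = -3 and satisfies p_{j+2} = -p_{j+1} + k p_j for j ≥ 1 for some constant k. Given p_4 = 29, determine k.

p_3 = 3 + 5k
p_4 = -3 - 8k
So -3 - 8k = 29, giving k = -4.

-4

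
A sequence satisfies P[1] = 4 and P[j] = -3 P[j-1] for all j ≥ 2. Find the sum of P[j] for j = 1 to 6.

-728

P[2] = -3*4 = -12
P[3] = -3*(-12) = 36
P[4] = -3*36 = -108
P[5] = -3*(-108) = 324
P[6] = -3*324 = -972
Sum = 4 + (-12) + 36 + (-108) + 324 + (-972) = -728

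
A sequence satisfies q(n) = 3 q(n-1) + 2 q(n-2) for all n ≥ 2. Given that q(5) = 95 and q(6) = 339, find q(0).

Rearranging, q(n-2) = (q(n) - 3 q(n-1)) / 2.
q(4) = (339 - 3·95) / 2 = 54/2 = 27
q(3) = (95 - 3·27) / 2 = 14/2 = 7
q(2) = (27 - 3·7) / 2 = 6/2 = 3
q(1) = (7 - 3·3) / 2 = -2/2 = -1
q(0) = (3 - 3·(-1)) / 2 = 6/2 = 3

3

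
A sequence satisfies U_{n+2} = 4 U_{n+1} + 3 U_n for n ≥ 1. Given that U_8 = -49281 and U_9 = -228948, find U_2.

Rearranging, U_{n-2} = (U_n - 4 U_{n-1}) / 3.
U_7 = (-228948 - 4*(-49281)) / 3 = -31824/3 = -10608
U_6 = (-49281 - 4*(-10608)) / 3 = -6849/3 = -2283
U_5 = (-10608 - 4*(-2283)) / 3 = -1476/3 = -492
U_4 = (-2283 - 4*(-492)) / 3 = -315/3 = -105
U_3 = (-492 - 4*(-105)) / 3 = -72/3 = -24
U_2 = (-105 - 4*(-24)) / 3 = -9/3 = -3

-3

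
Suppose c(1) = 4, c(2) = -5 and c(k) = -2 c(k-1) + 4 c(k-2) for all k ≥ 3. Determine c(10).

c(3) = -2*(-5) + 4*4 = 26
c(4) = -2*26 + 4*(-5) = -72
c(5) = -2*(-72) + 4*26 = 248
c(6) = -2*248 + 4*(-72) = -784
c(7) = -2*(-784) + 4*248 = 2560
c(8) = -2*2560 + 4*(-784) = -8256
c(9) = -2*(-8256) + 4*2560 = 26752
c(10) = -2*26752 + 4*(-8256) = -86528

-86528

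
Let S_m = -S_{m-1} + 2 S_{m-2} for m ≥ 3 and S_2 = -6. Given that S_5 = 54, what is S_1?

Let S_1 = w.
S_3 = 6 + 2w
S_4 = -18 - 2w
S_5 = 30 + 6w
So 30 + 6w = 54, giving w = 4.

4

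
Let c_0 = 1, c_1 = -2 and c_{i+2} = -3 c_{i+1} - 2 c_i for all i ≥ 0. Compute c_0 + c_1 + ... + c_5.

c_2 = -3*(-2) - 2*1 = 4
c_3 = -3*4 - 2*(-2) = -8
c_4 = -3*(-8) - 2*4 = 16
c_5 = -3*16 - 2*(-8) = -32
Sum = 1 + (-2) + 4 + (-8) + 16 + (-32) = -21

-21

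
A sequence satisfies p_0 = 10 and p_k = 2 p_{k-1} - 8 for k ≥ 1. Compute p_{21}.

4194312

The fixed point is -8/(1 - 2) = 8, so p_k - 8 = 2(p_{k-1} - 8).
Hence p_k = 2·2^k + 8.
p_{21} = 2·2^{21} + 8 = 2·2097152 + 8 = 4194312.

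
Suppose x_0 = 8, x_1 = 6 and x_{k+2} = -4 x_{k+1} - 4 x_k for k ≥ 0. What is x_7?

x_2 = -4*6 - 4*8 = -56
x_3 = -4*(-56) - 4*6 = 200
x_4 = -4*200 - 4*(-56) = -576
x_5 = -4*(-576) - 4*200 = 1504
x_6 = -4*1504 - 4*(-576) = -3712
x_7 = -4*(-3712) - 4*1504 = 8832

8832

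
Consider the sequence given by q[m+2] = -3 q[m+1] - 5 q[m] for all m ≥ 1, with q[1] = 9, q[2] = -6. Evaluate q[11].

q[3] = -3*(-6) - 5*9 = -27
q[4] = -3*(-27) - 5*(-6) = 111
q[5] = -3*111 - 5*(-27) = -198
q[6] = -3*(-198) - 5*111 = 39
q[7] = -3*39 - 5*(-198) = 873
q[8] = -3*873 - 5*39 = -2814
q[9] = -3*(-2814) - 5*873 = 4077
q[10] = -3*4077 - 5*(-2814) = 1839
q[11] = -3*1839 - 5*4077 = -25902

-25902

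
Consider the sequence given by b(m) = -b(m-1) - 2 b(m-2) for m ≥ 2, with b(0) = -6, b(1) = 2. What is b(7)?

-46

b(2) = -2 - 2*(-6) = 10
b(3) = -10 - 2*2 = -14
b(4) = -(-14) - 2*10 = -6
b(5) = -(-6) - 2*(-14) = 34
b(6) = -34 - 2*(-6) = -22
b(7) = -(-22) - 2*34 = -46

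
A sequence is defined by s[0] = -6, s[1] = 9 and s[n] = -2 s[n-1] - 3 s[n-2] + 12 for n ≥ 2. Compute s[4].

s[2] = -2·9 - 3·(-6) + 12 = 12
s[3] = -2·12 - 3·9 + 12 = -39
s[4] = -2·(-39) - 3·12 + 12 = 54

54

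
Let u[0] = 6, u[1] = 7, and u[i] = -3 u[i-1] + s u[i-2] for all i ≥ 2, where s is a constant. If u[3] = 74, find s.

u[2] = -21 + 6s
u[3] = 63 - 11s
So 63 - 11s = 74, giving s = -1.

-1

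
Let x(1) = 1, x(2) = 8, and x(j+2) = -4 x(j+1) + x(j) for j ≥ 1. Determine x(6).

x(3) = -4*8 + 1 = -31
x(4) = -4*(-31) + 8 = 132
x(5) = -4*132 + (-31) = -559
x(6) = -4*(-559) + 132 = 2368

2368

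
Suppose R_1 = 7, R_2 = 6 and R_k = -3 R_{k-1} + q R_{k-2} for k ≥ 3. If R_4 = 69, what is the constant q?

-1

R_3 = -18 + 7q
R_4 = 54 - 15q
So 54 - 15q = 69, giving q = -1.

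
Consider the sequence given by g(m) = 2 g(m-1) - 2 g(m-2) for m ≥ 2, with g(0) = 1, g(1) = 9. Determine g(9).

144

g(2) = 2·9 - 2·1 = 16
g(3) = 2·16 - 2·9 = 14
g(4) = 2·14 - 2·16 = -4
g(5) = 2·(-4) - 2·14 = -36
g(6) = 2·(-36) - 2·(-4) = -64
g(7) = 2·(-64) - 2·(-36) = -56
g(8) = 2·(-56) - 2·(-64) = 16
g(9) = 2·16 - 2·(-56) = 144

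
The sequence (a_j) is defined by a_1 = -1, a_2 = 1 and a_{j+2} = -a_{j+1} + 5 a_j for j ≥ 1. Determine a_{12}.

48576

a_3 = -1 + 5*(-1) = -6
a_4 = -(-6) + 5*1 = 11
a_5 = -11 + 5*(-6) = -41
a_6 = -(-41) + 5*11 = 96
a_7 = -96 + 5*(-41) = -301
a_8 = -(-301) + 5*96 = 781
a_9 = -781 + 5*(-301) = -2286
a_{10} = -(-2286) + 5*781 = 6191
a_{11} = -6191 + 5*(-2286) = -17621
a_{12} = -(-17621) + 5*6191 = 48576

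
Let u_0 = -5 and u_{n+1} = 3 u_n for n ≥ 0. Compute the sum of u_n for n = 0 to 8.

u_1 = 3(-5) = -15
u_2 = 3(-15) = -45
u_3 = 3(-45) = -135
u_4 = 3(-135) = -405
u_5 = 3(-405) = -1215
u_6 = 3(-1215) = -3645
u_7 = 3(-3645) = -10935
u_8 = 3(-10935) = -32805
Sum = (-5) + (-15) + (-45) + (-135) + (-405) + (-1215) + (-3645) + (-10935) + (-32805) = -49205

-49205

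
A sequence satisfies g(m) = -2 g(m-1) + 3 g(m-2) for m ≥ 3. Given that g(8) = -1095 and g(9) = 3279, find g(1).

-1

Rearranging, g(m-2) = (g(m) + 2 g(m-1)) / 3.
g(7) = (3279 + 2*(-1095)) / 3 = 1089/3 = 363
g(6) = (-1095 + 2*363) / 3 = -369/3 = -123
g(5) = (363 + 2*(-123)) / 3 = 117/3 = 39
g(4) = (-123 + 2*39) / 3 = -45/3 = -15
g(3) = (39 + 2*(-15)) / 3 = 9/3 = 3
g(2) = (-15 + 2*3) / 3 = -9/3 = -3
g(1) = (3 + 2*(-3)) / 3 = -3/3 = -1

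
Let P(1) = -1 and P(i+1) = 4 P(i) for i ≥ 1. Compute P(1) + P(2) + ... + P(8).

-21845

P(2) = 4·(-1) = -4
P(3) = 4·(-4) = -16
P(4) = 4·(-16) = -64
P(5) = 4·(-64) = -256
P(6) = 4·(-256) = -1024
P(7) = 4·(-1024) = -4096
P(8) = 4·(-4096) = -16384
Sum = (-1) + (-4) + (-16) + (-64) + (-256) + (-1024) + (-4096) + (-16384) = -21845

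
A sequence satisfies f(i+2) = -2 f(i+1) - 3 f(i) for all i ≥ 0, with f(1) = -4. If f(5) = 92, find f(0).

Let f(0) = x.
f(2) = 8 - 3x
f(3) = -4 + 6x
f(4) = -16 - 3x
f(5) = 44 - 12x
So 44 - 12x = 92, giving x = -4.

-4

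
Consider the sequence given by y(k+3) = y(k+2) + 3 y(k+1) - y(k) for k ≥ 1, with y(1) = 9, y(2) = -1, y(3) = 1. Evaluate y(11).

y(4) = 1 + 3(-1) - 9 = -11
y(5) = (-11) + 3(1) - (-1) = -7
y(6) = (-7) + 3(-11) - 1 = -41
y(7) = (-41) + 3(-7) - (-11) = -51
y(8) = (-51) + 3(-41) - (-7) = -167
y(9) = (-167) + 3(-51) - (-41) = -279
y(10) = (-279) + 3(-167) - (-51) = -729
y(11) = (-729) + 3(-279) - (-167) = -1399

-1399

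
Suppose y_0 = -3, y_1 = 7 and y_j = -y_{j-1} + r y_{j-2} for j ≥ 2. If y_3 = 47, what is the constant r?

y_2 = -7 - 3r
y_3 = 7 + 10r
So 7 + 10r = 47, giving r = 4.

4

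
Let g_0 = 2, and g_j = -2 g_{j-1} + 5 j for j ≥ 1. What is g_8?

g_1 = -2·2 + 5 = 1
g_2 = -2·1 + 10 = 8
g_3 = -2·8 + 15 = -1
g_4 = -2·(-1) + 20 = 22
g_5 = -2·22 + 25 = -19
g_6 = -2·(-19) + 30 = 68
g_7 = -2·68 + 35 = -101
g_8 = -2·(-101) + 40 = 242

242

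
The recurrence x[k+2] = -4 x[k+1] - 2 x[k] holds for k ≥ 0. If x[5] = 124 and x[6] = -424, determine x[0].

Rearranging, x[k-2] = (x[k] + 4 x[k-1]) / -2.
x[4] = (-424 + 4·124) / -2 = 72/-2 = -36
x[3] = (124 + 4·(-36)) / -2 = -20/-2 = 10
x[2] = (-36 + 4·10) / -2 = 4/-2 = -2
x[1] = (10 + 4·(-2)) / -2 = 2/-2 = -1
x[0] = (-2 + 4·(-1)) / -2 = -6/-2 = 3

3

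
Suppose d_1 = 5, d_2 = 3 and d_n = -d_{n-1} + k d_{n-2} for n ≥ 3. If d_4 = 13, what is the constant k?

-5

d_3 = -3 + 5k
d_4 = 3 - 2k
So 3 - 2k = 13, giving k = -5.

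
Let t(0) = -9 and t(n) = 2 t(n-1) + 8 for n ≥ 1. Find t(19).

The fixed point is 8/(1 - 2) = -8, so t(n) + 8 = 2(t(n-1) + 8).
Hence t(n) = -1·2^n - 8.
t(19) = -1·2^{19} - 8 = -1·524288 - 8 = -524296.

-524296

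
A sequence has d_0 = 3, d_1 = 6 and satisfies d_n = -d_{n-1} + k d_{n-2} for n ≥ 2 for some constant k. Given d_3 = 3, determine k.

d_2 = -6 + 3k
d_3 = 6 + 3k
So 6 + 3k = 3, giving k = -1.

-1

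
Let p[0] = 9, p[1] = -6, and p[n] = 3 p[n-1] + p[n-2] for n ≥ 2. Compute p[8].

-12861

p[2] = 3·(-6) + 9 = -9
p[3] = 3·(-9) + (-6) = -33
p[4] = 3·(-33) + (-9) = -108
p[5] = 3·(-108) + (-33) = -357
p[6] = 3·(-357) + (-108) = -1179
p[7] = 3·(-1179) + (-357) = -3894
p[8] = 3·(-3894) + (-1179) = -12861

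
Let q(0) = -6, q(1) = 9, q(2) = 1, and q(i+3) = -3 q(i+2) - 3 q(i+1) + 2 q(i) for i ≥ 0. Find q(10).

q(3) = -3(1) - 3(9) + 2(-6) = -42
q(4) = -3(-42) - 3(1) + 2(9) = 141
q(5) = -3(141) - 3(-42) + 2(1) = -295
q(6) = -3(-295) - 3(141) + 2(-42) = 378
q(7) = -3(378) - 3(-295) + 2(141) = 33
q(8) = -3(33) - 3(378) + 2(-295) = -1823
q(9) = -3(-1823) - 3(33) + 2(378) = 6126
q(10) = -3(6126) - 3(-1823) + 2(33) = -12843

-12843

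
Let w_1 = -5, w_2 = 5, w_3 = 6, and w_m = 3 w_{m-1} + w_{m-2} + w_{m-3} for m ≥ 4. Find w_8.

w_4 = 3(6) + 5 + (-5) = 18
w_5 = 3(18) + 6 + 5 = 65
w_6 = 3(65) + 18 + 6 = 219
w_7 = 3(219) + 65 + 18 = 740
w_8 = 3(740) + 219 + 65 = 2504

2504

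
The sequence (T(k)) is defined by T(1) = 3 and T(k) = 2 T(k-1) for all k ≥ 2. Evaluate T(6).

T(2) = 2*3 = 6
T(3) = 2*6 = 12
T(4) = 2*12 = 24
T(5) = 2*24 = 48
T(6) = 2*48 = 96

96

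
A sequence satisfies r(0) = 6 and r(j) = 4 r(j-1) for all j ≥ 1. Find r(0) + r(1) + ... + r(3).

r(1) = 4*6 = 24
r(2) = 4*24 = 96
r(3) = 4*96 = 384
Sum = 6 + 24 + 96 + 384 = 510

510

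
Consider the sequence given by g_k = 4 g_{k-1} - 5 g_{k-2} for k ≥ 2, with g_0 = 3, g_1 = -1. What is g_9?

6239

g_2 = 4(-1) - 5(3) = -19
g_3 = 4(-19) - 5(-1) = -71
g_4 = 4(-71) - 5(-19) = -189
g_5 = 4(-189) - 5(-71) = -401
g_6 = 4(-401) - 5(-189) = -659
g_7 = 4(-659) - 5(-401) = -631
g_8 = 4(-631) - 5(-659) = 771
g_9 = 4(771) - 5(-631) = 6239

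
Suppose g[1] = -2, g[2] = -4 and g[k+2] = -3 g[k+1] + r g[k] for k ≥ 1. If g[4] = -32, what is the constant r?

2

g[3] = 12 - 2r
g[4] = -36 + 2r
So -36 + 2r = -32, giving r = 2.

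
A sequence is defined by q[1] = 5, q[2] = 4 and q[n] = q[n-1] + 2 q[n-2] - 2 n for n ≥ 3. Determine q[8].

52

q[3] = 4 + 2*5 - 6 = 8
q[4] = 8 + 2*4 - 8 = 8
q[5] = 8 + 2*8 - 10 = 14
q[6] = 14 + 2*8 - 12 = 18
q[7] = 18 + 2*14 - 14 = 32
q[8] = 32 + 2*18 - 16 = 52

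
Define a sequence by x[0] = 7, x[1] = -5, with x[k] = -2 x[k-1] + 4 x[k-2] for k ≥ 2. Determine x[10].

384512

x[2] = -2(-5) + 4(7) = 38
x[3] = -2(38) + 4(-5) = -96
x[4] = -2(-96) + 4(38) = 344
x[5] = -2(344) + 4(-96) = -1072
x[6] = -2(-1072) + 4(344) = 3520
x[7] = -2(3520) + 4(-1072) = -11328
x[8] = -2(-11328) + 4(3520) = 36736
x[9] = -2(36736) + 4(-11328) = -118784
x[10] = -2(-118784) + 4(36736) = 384512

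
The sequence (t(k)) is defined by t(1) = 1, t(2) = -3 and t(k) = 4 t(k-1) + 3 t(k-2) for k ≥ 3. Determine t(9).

t(3) = 4(-3) + 3(1) = -9
t(4) = 4(-9) + 3(-3) = -45
t(5) = 4(-45) + 3(-9) = -207
t(6) = 4(-207) + 3(-45) = -963
t(7) = 4(-963) + 3(-207) = -4473
t(8) = 4(-4473) + 3(-963) = -20781
t(9) = 4(-20781) + 3(-4473) = -96543

-96543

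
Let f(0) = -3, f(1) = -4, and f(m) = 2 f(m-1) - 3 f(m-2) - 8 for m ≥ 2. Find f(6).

f(2) = 2*(-4) - 3*(-3) - 8 = -7
f(3) = 2*(-7) - 3*(-4) - 8 = -10
f(4) = 2*(-10) - 3*(-7) - 8 = -7
f(5) = 2*(-7) - 3*(-10) - 8 = 8
f(6) = 2*8 - 3*(-7) - 8 = 29

29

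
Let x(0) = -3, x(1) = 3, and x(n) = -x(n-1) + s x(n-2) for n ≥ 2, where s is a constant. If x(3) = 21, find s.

x(2) = -3 - 3s
x(3) = 3 + 6s
So 3 + 6s = 21, giving s = 3.

3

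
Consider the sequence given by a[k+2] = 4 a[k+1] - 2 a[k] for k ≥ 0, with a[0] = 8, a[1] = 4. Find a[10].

a[2] = 4(4) - 2(8) = 0
a[3] = 4(0) - 2(4) = -8
a[4] = 4(-8) - 2(0) = -32
a[5] = 4(-32) - 2(-8) = -112
a[6] = 4(-112) - 2(-32) = -384
a[7] = 4(-384) - 2(-112) = -1312
a[8] = 4(-1312) - 2(-384) = -4480
a[9] = 4(-4480) - 2(-1312) = -15296
a[10] = 4(-15296) - 2(-4480) = -52224

-52224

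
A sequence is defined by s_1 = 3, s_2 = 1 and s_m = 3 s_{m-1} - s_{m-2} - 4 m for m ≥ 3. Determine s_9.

s_3 = 3*1 - 3 - 12 = -12
s_4 = 3*(-12) - 1 - 16 = -53
s_5 = 3*(-53) - (-12) - 20 = -167
s_6 = 3*(-167) - (-53) - 24 = -472
s_7 = 3*(-472) - (-167) - 28 = -1277
s_8 = 3*(-1277) - (-472) - 32 = -3391
s_9 = 3*(-3391) - (-1277) - 36 = -8932

-8932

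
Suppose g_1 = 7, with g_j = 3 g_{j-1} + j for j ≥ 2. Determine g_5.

g_2 = 3(7) + 2 = 23
g_3 = 3(23) + 3 = 72
g_4 = 3(72) + 4 = 220
g_5 = 3(220) + 5 = 665

665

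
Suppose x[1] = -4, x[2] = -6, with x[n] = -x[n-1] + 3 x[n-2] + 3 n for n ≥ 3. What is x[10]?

-1539

x[3] = -(-6) + 3(-4) + 9 = 3
x[4] = -3 + 3(-6) + 12 = -9
x[5] = -(-9) + 3(3) + 15 = 33
x[6] = -33 + 3(-9) + 18 = -42
x[7] = -(-42) + 3(33) + 21 = 162
x[8] = -162 + 3(-42) + 24 = -264
x[9] = -(-264) + 3(162) + 27 = 777
x[10] = -777 + 3(-264) + 30 = -1539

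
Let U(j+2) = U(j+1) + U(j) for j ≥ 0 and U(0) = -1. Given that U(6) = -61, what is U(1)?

-7

Let U(1) = y.
U(2) = -1 + y
U(3) = -1 + 2y
U(4) = -2 + 3y
U(5) = -3 + 5y
U(6) = -5 + 8y
So -5 + 8y = -61, giving y = -7.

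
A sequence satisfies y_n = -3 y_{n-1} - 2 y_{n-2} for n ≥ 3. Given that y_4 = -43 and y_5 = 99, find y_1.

Rearranging, y_{n-2} = (y_n + 3 y_{n-1}) / -2.
y_3 = (99 + 3(-43)) / -2 = -30/-2 = 15
y_2 = (-43 + 3(15)) / -2 = 2/-2 = -1
y_1 = (15 + 3(-1)) / -2 = 12/-2 = -6

-6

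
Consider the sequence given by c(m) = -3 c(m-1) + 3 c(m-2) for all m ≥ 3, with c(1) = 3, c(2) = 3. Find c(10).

c(3) = -3*3 + 3*3 = 0
c(4) = -3*0 + 3*3 = 9
c(5) = -3*9 + 3*0 = -27
c(6) = -3*(-27) + 3*9 = 108
c(7) = -3*108 + 3*(-27) = -405
c(8) = -3*(-405) + 3*108 = 1539
c(9) = -3*1539 + 3*(-405) = -5832
c(10) = -3*(-5832) + 3*1539 = 22113

22113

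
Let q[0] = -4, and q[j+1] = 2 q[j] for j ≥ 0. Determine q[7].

q[1] = 2*(-4) = -8
q[2] = 2*(-8) = -16
q[3] = 2*(-16) = -32
q[4] = 2*(-32) = -64
q[5] = 2*(-64) = -128
q[6] = 2*(-128) = -256
q[7] = 2*(-256) = -512

-512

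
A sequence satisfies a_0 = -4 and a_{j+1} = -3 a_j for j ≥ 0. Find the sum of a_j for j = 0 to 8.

-19684

a_1 = -3(-4) = 12
a_2 = -3(12) = -36
a_3 = -3(-36) = 108
a_4 = -3(108) = -324
a_5 = -3(-324) = 972
a_6 = -3(972) = -2916
a_7 = -3(-2916) = 8748
a_8 = -3(8748) = -26244
Sum = (-4) + 12 + (-36) + 108 + (-324) + 972 + (-2916) + 8748 + (-26244) = -19684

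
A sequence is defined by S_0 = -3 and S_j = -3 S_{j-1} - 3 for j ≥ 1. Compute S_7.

4920

S_1 = -3·(-3) - 3 = 6
S_2 = -3·6 - 3 = -21
S_3 = -3·(-21) - 3 = 60
S_4 = -3·60 - 3 = -183
S_5 = -3·(-183) - 3 = 546
S_6 = -3·546 - 3 = -1641
S_7 = -3·(-1641) - 3 = 4920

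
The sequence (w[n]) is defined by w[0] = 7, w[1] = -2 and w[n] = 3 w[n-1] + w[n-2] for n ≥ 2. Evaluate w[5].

13

w[2] = 3(-2) + 7 = 1
w[3] = 3(1) + (-2) = 1
w[4] = 3(1) + 1 = 4
w[5] = 3(4) + 1 = 13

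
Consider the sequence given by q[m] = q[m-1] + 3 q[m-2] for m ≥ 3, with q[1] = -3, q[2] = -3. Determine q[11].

q[3] = (-3) + 3·(-3) = -12
q[4] = (-12) + 3·(-3) = -21
q[5] = (-21) + 3·(-12) = -57
q[6] = (-57) + 3·(-21) = -120
q[7] = (-120) + 3·(-57) = -291
q[8] = (-291) + 3·(-120) = -651
q[9] = (-651) + 3·(-291) = -1524
q[10] = (-1524) + 3·(-651) = -3477
q[11] = (-3477) + 3·(-1524) = -8049

-8049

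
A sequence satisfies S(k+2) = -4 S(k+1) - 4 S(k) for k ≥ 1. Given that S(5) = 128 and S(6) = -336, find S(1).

Rearranging, S(k-2) = (S(k) + 4 S(k-1)) / -4.
S(4) = (-336 + 4(128)) / -4 = 176/-4 = -44
S(3) = (128 + 4(-44)) / -4 = -48/-4 = 12
S(2) = (-44 + 4(12)) / -4 = 4/-4 = -1
S(1) = (12 + 4(-1)) / -4 = 8/-4 = -2

-2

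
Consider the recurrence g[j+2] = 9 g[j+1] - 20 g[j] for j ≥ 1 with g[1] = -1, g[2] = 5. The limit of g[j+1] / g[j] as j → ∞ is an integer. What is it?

5

The characteristic equation is r^2 - 9r + 20 = 0, which factors as (r - 5)(r - 4) = 0.
So the roots are 5 and 4. Since |5| > |4| and the coefficient of 5^j is non-zero, the ratio tends to 5.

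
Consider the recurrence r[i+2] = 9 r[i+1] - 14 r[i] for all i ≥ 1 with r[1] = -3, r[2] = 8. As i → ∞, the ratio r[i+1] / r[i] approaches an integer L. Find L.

7

The characteristic equation is r^2 - 9r + 14 = 0, which factors as (r - 7)(r - 2) = 0.
So the roots are 7 and 2. Since |7| > |2| and the coefficient of 7^i is non-zero, the ratio tends to 7.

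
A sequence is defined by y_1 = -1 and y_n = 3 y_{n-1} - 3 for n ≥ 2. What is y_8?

-5466

y_2 = 3·(-1) - 3 = -6
y_3 = 3·(-6) - 3 = -21
y_4 = 3·(-21) - 3 = -66
y_5 = 3·(-66) - 3 = -201
y_6 = 3·(-201) - 3 = -606
y_7 = 3·(-606) - 3 = -1821
y_8 = 3·(-1821) - 3 = -5466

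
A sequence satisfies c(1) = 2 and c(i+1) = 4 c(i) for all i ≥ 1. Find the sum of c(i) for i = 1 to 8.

43690

c(2) = 4·2 = 8
c(3) = 4·8 = 32
c(4) = 4·32 = 128
c(5) = 4·128 = 512
c(6) = 4·512 = 2048
c(7) = 4·2048 = 8192
c(8) = 4·8192 = 32768
Sum = 2 + 8 + 32 + 128 + 512 + 2048 + 8192 + 32768 = 43690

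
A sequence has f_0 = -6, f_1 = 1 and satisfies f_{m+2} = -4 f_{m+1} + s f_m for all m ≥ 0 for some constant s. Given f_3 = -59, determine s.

-3

f_2 = -4 - 6s
f_3 = 16 + 25s
So 16 + 25s = -59, giving s = -3.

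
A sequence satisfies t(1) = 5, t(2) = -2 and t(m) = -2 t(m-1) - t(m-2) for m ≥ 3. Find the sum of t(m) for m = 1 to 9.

-7

t(3) = -2(-2) - 5 = -1
t(4) = -2(-1) - (-2) = 4
t(5) = -2(4) - (-1) = -7
t(6) = -2(-7) - 4 = 10
t(7) = -2(10) - (-7) = -13
t(8) = -2(-13) - 10 = 16
t(9) = -2(16) - (-13) = -19
Sum = 5 + (-2) + (-1) + 4 + (-7) + 10 + (-13) + 16 + (-19) = -7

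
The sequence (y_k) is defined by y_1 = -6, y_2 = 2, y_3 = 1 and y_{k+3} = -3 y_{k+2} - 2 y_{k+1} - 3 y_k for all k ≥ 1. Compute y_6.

98

y_4 = -3*1 - 2*2 - 3*(-6) = 11
y_5 = -3*11 - 2*1 - 3*2 = -41
y_6 = -3*(-41) - 2*11 - 3*1 = 98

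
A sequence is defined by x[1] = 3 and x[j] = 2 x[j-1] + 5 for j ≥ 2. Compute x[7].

x[2] = 2(3) + 5 = 11
x[3] = 2(11) + 5 = 27
x[4] = 2(27) + 5 = 59
x[5] = 2(59) + 5 = 123
x[6] = 2(123) + 5 = 251
x[7] = 2(251) + 5 = 507

507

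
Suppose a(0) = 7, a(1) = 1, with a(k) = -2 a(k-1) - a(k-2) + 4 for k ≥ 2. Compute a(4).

-17

a(2) = -2·1 - 7 + 4 = -5
a(3) = -2·(-5) - 1 + 4 = 13
a(4) = -2·13 - (-5) + 4 = -17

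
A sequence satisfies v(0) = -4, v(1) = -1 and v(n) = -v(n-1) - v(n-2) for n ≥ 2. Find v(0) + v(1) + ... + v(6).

v(2) = -(-1) - (-4) = 5
v(3) = -5 - (-1) = -4
v(4) = -(-4) - 5 = -1
v(5) = -(-1) - (-4) = 5
v(6) = -5 - (-1) = -4
Sum = (-4) + (-1) + 5 + (-4) + (-1) + 5 + (-4) = -4

-4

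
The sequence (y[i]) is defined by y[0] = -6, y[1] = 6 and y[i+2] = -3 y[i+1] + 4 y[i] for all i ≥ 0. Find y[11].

y[2] = -3(6) + 4(-6) = -42
y[3] = -3(-42) + 4(6) = 150
y[4] = -3(150) + 4(-42) = -618
y[5] = -3(-618) + 4(150) = 2454
y[6] = -3(2454) + 4(-618) = -9834
y[7] = -3(-9834) + 4(2454) = 39318
y[8] = -3(39318) + 4(-9834) = -157290
y[9] = -3(-157290) + 4(39318) = 629142
y[10] = -3(629142) + 4(-157290) = -2516586
y[11] = -3(-2516586) + 4(629142) = 10066326

10066326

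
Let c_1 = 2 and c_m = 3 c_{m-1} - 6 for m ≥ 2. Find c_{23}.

-31381059606

The fixed point is -6/(1 - 3) = 3, so c_m - 3 = 3(c_{m-1} - 3).
Hence c_m = -1·3^{m-1} + 3.
c_{23} = -1·3^{22} + 3 = -1·31381059609 + 3 = -31381059606.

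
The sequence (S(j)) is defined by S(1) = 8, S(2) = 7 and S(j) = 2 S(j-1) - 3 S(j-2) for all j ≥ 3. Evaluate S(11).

S(3) = 2*7 - 3*8 = -10
S(4) = 2*(-10) - 3*7 = -41
S(5) = 2*(-41) - 3*(-10) = -52
S(6) = 2*(-52) - 3*(-41) = 19
S(7) = 2*19 - 3*(-52) = 194
S(8) = 2*194 - 3*19 = 331
S(9) = 2*331 - 3*194 = 80
S(10) = 2*80 - 3*331 = -833
S(11) = 2*(-833) - 3*80 = -1906

-1906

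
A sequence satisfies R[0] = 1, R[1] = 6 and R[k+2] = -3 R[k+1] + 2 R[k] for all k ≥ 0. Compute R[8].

R[2] = -3*6 + 2*1 = -16
R[3] = -3*(-16) + 2*6 = 60
R[4] = -3*60 + 2*(-16) = -212
R[5] = -3*(-212) + 2*60 = 756
R[6] = -3*756 + 2*(-212) = -2692
R[7] = -3*(-2692) + 2*756 = 9588
R[8] = -3*9588 + 2*(-2692) = -34148

-34148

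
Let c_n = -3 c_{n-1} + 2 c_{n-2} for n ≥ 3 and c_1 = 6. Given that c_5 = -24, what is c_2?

Let c_2 = z.
c_3 = 12 - 3z
c_4 = -36 + 11z
c_5 = 132 - 39z
So 132 - 39z = -24, giving z = 4.

4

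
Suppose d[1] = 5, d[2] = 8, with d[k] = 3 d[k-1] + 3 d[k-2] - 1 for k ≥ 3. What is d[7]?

d[3] = 3*8 + 3*5 - 1 = 38
d[4] = 3*38 + 3*8 - 1 = 137
d[5] = 3*137 + 3*38 - 1 = 524
d[6] = 3*524 + 3*137 - 1 = 1982
d[7] = 3*1982 + 3*524 - 1 = 7517

7517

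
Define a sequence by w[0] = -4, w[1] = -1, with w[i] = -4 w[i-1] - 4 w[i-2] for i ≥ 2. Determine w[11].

-93184

w[2] = -4*(-1) - 4*(-4) = 20
w[3] = -4*20 - 4*(-1) = -76
w[4] = -4*(-76) - 4*20 = 224
w[5] = -4*224 - 4*(-76) = -592
w[6] = -4*(-592) - 4*224 = 1472
w[7] = -4*1472 - 4*(-592) = -3520
w[8] = -4*(-3520) - 4*1472 = 8192
w[9] = -4*8192 - 4*(-3520) = -18688
w[10] = -4*(-18688) - 4*8192 = 41984
w[11] = -4*41984 - 4*(-18688) = -93184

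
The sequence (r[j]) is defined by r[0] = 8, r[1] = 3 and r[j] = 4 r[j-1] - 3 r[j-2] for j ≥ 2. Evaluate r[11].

-442857

r[2] = 4·3 - 3·8 = -12
r[3] = 4·(-12) - 3·3 = -57
r[4] = 4·(-57) - 3·(-12) = -192
r[5] = 4·(-192) - 3·(-57) = -597
r[6] = 4·(-597) - 3·(-192) = -1812
r[7] = 4·(-1812) - 3·(-597) = -5457
r[8] = 4·(-5457) - 3·(-1812) = -16392
r[9] = 4·(-16392) - 3·(-5457) = -49197
r[10] = 4·(-49197) - 3·(-16392) = -147612
r[11] = 4·(-147612) - 3·(-49197) = -442857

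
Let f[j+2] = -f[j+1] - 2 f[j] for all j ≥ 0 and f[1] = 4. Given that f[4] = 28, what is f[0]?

Let f[0] = v.
f[2] = -4 - 2v
f[3] = -4 + 2v
f[4] = 12 + 2v
So 12 + 2v = 28, giving v = 8.

8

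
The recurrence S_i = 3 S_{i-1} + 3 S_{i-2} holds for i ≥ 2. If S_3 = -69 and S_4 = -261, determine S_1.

-5

Rearranging, S_{i-2} = (S_i - 3 S_{i-1}) / 3.
S_2 = (-261 - 3·(-69)) / 3 = -54/3 = -18
S_1 = (-69 - 3·(-18)) / 3 = -15/3 = -5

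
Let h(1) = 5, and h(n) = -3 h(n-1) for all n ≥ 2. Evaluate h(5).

h(2) = -3(5) = -15
h(3) = -3(-15) = 45
h(4) = -3(45) = -135
h(5) = -3(-135) = 405

405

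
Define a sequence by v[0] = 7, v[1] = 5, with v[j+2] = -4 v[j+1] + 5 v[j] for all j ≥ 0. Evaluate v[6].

v[2] = -4(5) + 5(7) = 15
v[3] = -4(15) + 5(5) = -35
v[4] = -4(-35) + 5(15) = 215
v[5] = -4(215) + 5(-35) = -1035
v[6] = -4(-1035) + 5(215) = 5215

5215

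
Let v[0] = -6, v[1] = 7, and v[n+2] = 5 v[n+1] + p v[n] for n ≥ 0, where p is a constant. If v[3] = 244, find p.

v[2] = 35 - 6p
v[3] = 175 - 23p
So 175 - 23p = 244, giving p = -3.

-3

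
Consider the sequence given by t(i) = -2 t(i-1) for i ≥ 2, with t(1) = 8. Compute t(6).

-256

t(2) = -2(8) = -16
t(3) = -2(-16) = 32
t(4) = -2(32) = -64
t(5) = -2(-64) = 128
t(6) = -2(128) = -256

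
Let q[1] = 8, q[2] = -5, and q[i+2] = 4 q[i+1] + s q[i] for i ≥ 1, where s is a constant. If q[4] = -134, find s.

q[3] = -20 + 8s
q[4] = -80 + 27s
So -80 + 27s = -134, giving s = -2.

-2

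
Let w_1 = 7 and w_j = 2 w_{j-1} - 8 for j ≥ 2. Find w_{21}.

-1048568

The fixed point is -8/(1 - 2) = 8, so w_j - 8 = 2(w_{j-1} - 8).
Hence w_j = -1·2^{j-1} + 8.
w_{21} = -1·2^{20} + 8 = -1·1048576 + 8 = -1048568.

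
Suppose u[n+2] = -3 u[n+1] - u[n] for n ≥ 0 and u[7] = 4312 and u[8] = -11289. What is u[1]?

Rearranging, u[n-2] = -(u[n] + 3 u[n-1]).
u[6] = -(-11289 + 3*4312) = -1647
u[5] = -(4312 + 3*(-1647)) = 629
u[4] = -(-1647 + 3*629) = -240
u[3] = -(629 + 3*(-240)) = 91
u[2] = -(-240 + 3*91) = -33
u[1] = -(91 + 3*(-33)) = 8

8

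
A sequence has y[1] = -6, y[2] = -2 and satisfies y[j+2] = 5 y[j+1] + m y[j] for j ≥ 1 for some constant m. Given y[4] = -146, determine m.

y[3] = -10 - 6m
y[4] = -50 - 32m
So -50 - 32m = -146, giving m = 3.

3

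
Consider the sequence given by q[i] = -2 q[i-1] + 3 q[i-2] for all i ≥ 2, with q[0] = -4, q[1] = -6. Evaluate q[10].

q[2] = -2*(-6) + 3*(-4) = 0
q[3] = -2*0 + 3*(-6) = -18
q[4] = -2*(-18) + 3*0 = 36
q[5] = -2*36 + 3*(-18) = -126
q[6] = -2*(-126) + 3*36 = 360
q[7] = -2*360 + 3*(-126) = -1098
q[8] = -2*(-1098) + 3*360 = 3276
q[9] = -2*3276 + 3*(-1098) = -9846
q[10] = -2*(-9846) + 3*3276 = 29520

29520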